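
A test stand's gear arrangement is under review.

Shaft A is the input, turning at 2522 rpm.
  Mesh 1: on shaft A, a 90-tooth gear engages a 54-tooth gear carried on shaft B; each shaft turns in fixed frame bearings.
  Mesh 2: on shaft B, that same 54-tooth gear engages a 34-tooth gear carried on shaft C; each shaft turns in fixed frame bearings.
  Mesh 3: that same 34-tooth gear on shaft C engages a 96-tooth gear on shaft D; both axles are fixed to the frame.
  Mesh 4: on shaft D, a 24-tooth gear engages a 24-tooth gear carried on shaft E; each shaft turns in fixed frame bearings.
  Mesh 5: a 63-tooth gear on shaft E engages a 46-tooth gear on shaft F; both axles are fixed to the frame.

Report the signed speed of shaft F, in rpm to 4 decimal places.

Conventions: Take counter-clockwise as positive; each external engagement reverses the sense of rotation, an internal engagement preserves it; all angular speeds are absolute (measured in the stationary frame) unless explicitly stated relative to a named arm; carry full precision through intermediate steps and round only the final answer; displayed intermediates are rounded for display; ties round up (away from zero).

-3238.1658 rpm

class = fixed-axis compound train [5 meshes; 5 ratios multiply, 5 sense flips]
mesh 1 [90T→54T]: ω = 2522.0000×90/54 = 4203.3333 rpm, sense flips to −
mesh 2 [54T→34T]: ω = 4203.3333×54/34 = 6675.8824 rpm, sense flips to +
mesh 3 [34T→96T]: ω = 6675.8824×34/96 = 2364.3750 rpm, sense flips to −
mesh 4 [24T→24T]: ω = 2364.3750×24/24 = 2364.3750 rpm, sense flips to +
mesh 5 [63T→46T]: ω = 2364.3750×63/46 = 3238.1658 rpm, sense flips to −
signed output speed = -3238.1658 rpm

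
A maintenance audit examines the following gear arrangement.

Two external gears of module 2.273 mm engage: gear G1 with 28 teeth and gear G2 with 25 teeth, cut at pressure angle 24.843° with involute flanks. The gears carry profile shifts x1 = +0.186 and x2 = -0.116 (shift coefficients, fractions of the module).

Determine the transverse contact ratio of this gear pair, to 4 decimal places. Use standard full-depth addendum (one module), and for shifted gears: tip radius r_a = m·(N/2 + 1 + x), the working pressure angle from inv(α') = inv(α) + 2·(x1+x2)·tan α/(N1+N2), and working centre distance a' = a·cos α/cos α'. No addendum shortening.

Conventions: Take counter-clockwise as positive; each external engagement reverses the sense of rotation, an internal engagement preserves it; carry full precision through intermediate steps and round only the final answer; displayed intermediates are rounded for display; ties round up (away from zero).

class = single-mesh tooth geometry [involute pair 28T × 25T, m = 2.273]
base radii: r_b1 = 28.877269, r_b2 = 25.783276
tip radii: r_a1 = 34.517778, r_a2 = 30.421832
inv(α') = inv(24.843°) + 2·(+0.186-0.116)·tan α/(28+25) = 0.03060672  ⇒  α' = 25.16512°
a' = a·cos α / cos α' = 60.2345·cos 24.843°/cos 25.16512° = 60.392648
action lengths: √(r_a1²−r_b1²) = 18.909794, √(r_a2²−r_b2²) = 16.146533
base pitch p_b = π·m·cos α = 6.480044
CR = (18.909794 + 16.146533 − 60.392648·sin 25.16512°)/6.480044 = 1.446851
contact ratio ≈ 1.4469

1.4469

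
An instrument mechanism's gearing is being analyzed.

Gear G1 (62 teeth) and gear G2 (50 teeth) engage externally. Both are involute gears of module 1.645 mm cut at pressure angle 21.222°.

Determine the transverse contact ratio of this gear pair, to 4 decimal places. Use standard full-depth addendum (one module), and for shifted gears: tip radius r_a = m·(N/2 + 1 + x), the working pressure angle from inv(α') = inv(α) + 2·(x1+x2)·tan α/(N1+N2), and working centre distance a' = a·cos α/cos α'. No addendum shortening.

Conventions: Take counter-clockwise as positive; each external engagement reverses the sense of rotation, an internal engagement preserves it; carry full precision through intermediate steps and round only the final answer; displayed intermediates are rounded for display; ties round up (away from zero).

topology: single-mesh involute geometry — m = 1.645, 62T/50T pair
base radii: r_b1 = 47.536768, r_b2 = 38.336103
tip radii: r_a1 = 52.640000, r_a2 = 42.770000
no profile shift: α' = α, a' = a
action lengths: √(r_a1²−r_b1²) = 22.610292, √(r_a2²−r_b2²) = 18.963547
base pitch p_b = π·m·cos α = 4.817457
CR = (22.610292 + 18.963547 − 92.120000·sin 21.22200°)/4.817457 = 1.707957
contact ratio ≈ 1.7080

1.7080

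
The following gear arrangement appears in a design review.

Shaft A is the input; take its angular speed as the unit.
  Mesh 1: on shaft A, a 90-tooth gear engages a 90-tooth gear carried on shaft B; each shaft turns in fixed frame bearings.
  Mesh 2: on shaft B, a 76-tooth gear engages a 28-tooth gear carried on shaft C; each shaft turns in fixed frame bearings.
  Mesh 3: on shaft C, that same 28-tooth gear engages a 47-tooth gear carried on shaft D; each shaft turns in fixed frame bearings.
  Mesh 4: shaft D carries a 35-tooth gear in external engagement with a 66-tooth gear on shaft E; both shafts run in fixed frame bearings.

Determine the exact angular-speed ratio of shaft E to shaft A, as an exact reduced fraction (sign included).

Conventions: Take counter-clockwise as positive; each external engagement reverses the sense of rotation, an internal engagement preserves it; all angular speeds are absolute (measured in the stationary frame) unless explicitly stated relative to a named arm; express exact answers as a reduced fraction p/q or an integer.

1330/1551

class = fixed-axis compound train [4 meshes; 4 ratios multiply, 4 sense flips]
mesh 1 [90T→90T]: running ratio 1, sense −
mesh 2 [76T→28T]: running ratio 19/7, sense +
mesh 3 [28T→47T]: running ratio 76/47, sense −
mesh 4 [35T→66T]: running ratio 1330/1551, sense +
ω_out/ω_in = 1330/1551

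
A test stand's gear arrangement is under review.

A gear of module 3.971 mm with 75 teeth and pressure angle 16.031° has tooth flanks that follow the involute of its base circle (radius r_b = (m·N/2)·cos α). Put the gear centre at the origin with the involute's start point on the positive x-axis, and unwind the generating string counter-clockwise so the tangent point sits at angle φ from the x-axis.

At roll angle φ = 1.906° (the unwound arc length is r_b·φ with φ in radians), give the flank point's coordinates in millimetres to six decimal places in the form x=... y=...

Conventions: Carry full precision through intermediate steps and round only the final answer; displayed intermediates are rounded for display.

x=143.200823 y=0.001756

topology: single-mesh involute geometry — m = 3.971, N = 75
pitch radius r_p = m·N/2 = 3.971·75/2 = 148.912500
base radius r_b = r_p·cos α = 148.912500·cos 16.031° = 143.121653
roll angle φ = 1.906° = 0.03326598 rad
x = r_b·(cos φ + φ·sin φ) = 143.200823
y = r_b·(sin φ − φ·cos φ) = 0.001756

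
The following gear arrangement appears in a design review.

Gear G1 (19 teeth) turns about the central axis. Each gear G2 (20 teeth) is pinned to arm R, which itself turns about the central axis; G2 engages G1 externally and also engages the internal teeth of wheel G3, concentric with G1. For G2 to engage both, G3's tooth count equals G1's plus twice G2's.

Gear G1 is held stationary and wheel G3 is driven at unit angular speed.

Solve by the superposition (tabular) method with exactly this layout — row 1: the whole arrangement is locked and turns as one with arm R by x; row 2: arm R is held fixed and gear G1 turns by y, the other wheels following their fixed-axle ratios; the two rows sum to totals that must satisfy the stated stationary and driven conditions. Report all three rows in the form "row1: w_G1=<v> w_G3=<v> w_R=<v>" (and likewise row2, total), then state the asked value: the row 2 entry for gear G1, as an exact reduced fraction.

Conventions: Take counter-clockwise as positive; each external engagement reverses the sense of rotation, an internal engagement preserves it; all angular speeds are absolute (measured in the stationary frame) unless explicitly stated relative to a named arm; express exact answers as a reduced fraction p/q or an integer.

row1: w_G1=59/78 w_G3=59/78 w_R=59/78
row2: w_G1=-59/78 w_G3=19/78 w_R=0
total: w_G1=0 w_G3=1 w_R=59/78
asked value: -59/78

planetary set (19T centre, 20T on arm, 59T internal) — Willis relation
row 1 (train locked, turned with arm): all members turn x
row 2 (arm held, sun turns y): ω_ring = −(19/59)·y, ω_arm = 0
boundary: total ω_sun = x + y = 0 and total ω_ring = x − (19/59)·y = 1  ⇒  y = -59/78, x = 59/78
row 2 ring = −(19/59)·(-59/78) = 19/78
totals (row 1 + row 2): sun 59/78 + (-59/78) = 0, ring 59/78 + 19/78 = 1, arm 59/78 + 0 = 59/78
asked cell (row2, sun) = -59/78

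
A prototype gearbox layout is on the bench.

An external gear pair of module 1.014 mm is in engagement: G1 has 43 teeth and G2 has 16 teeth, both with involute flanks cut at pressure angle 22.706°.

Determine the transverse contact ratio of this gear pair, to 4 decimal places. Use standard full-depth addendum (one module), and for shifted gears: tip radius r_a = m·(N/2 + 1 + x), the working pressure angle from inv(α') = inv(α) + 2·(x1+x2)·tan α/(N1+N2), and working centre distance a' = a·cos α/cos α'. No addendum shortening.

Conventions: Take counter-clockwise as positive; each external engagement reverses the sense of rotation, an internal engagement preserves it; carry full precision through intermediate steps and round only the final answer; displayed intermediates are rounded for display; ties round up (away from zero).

single-mesh involute tooth geometry (43T engaging 16T at module 1.014)
base radii: r_b1 = 20.111372, r_b2 = 7.483301
tip radii: r_a1 = 22.815000, r_a2 = 9.126000
no profile shift: α' = α, a' = a
action lengths: √(r_a1²−r_b1²) = 10.772973, √(r_a2²−r_b2²) = 5.223417
base pitch p_b = π·m·cos α = 2.938685
CR = (10.772973 + 5.223417 − 29.913000·sin 22.70600°)/2.938685 = 1.514246
contact ratio ≈ 1.5142

1.5142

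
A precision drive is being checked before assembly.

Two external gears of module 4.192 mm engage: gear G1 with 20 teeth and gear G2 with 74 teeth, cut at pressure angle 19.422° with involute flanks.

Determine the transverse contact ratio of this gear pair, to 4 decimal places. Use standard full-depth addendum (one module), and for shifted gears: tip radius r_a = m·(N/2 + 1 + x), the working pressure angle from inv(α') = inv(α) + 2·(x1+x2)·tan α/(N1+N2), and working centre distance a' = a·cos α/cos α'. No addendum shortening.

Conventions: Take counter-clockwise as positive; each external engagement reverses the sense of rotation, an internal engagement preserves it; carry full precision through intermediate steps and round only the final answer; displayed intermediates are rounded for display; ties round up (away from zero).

1.7142

recognized (one external pair, fixed centres): single-mesh tooth geometry, m = 4.192, N1 = 20, N2 = 74
base radii: r_b1 = 39.534544, r_b2 = 146.277814
tip radii: r_a1 = 46.112000, r_a2 = 159.296000
no profile shift: α' = α, a' = a
action lengths: √(r_a1²−r_b1²) = 23.734708, √(r_a2²−r_b2²) = 63.071520
base pitch p_b = π·m·cos α = 12.420143
CR = (23.734708 + 63.071520 − 197.024000·sin 19.42200°)/12.420143 = 1.714244
contact ratio ≈ 1.7142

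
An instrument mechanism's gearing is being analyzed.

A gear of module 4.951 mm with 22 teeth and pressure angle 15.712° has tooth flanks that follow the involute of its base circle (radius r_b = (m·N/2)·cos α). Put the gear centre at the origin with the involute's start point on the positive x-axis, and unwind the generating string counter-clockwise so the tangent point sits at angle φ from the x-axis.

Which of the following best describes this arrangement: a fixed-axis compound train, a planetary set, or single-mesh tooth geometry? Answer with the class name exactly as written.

single-mesh tooth geometry

single-mesh involute tooth geometry (22T wheel at module 4.951)
classification: single-mesh tooth geometry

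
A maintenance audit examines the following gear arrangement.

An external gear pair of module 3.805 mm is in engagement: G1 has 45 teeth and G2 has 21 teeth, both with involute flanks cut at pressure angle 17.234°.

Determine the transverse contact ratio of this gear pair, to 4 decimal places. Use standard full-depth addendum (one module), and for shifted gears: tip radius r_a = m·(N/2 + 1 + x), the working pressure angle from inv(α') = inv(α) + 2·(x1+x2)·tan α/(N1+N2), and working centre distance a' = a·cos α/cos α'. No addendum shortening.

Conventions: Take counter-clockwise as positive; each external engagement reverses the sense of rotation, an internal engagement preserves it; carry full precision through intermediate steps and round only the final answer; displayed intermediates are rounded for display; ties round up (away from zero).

recognized (one external pair, fixed centres): single-mesh tooth geometry, m = 3.805, N1 = 45, N2 = 21
base radii: r_b1 = 81.768731, r_b2 = 38.158741
tip radii: r_a1 = 89.417500, r_a2 = 43.757500
no profile shift: α' = α, a' = a
action lengths: √(r_a1²−r_b1²) = 36.185133, √(r_a2²−r_b2²) = 21.415631
base pitch p_b = π·m·cos α = 11.417069
CR = (36.185133 + 21.415631 − 125.565000·sin 17.23400°)/11.417069 = 1.786712
contact ratio ≈ 1.7867

1.7867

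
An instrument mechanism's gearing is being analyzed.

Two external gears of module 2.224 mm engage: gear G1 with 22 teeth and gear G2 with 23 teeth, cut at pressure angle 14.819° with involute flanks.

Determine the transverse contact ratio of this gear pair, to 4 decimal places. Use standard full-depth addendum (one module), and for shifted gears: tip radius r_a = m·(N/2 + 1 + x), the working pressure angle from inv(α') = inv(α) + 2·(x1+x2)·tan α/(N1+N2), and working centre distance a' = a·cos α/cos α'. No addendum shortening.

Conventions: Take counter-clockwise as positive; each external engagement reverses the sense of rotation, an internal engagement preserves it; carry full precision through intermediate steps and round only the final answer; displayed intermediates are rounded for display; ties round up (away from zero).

class = single-mesh tooth geometry [involute pair 22T × 23T, m = 2.224]
base radii: r_b1 = 23.650294, r_b2 = 24.725307
tip radii: r_a1 = 26.688000, r_a2 = 27.800000
no profile shift: α' = α, a' = a
action lengths: √(r_a1²−r_b1²) = 12.365798, √(r_a2²−r_b2²) = 12.708233
base pitch p_b = π·m·cos α = 6.754508
CR = (12.365798 + 12.708233 − 50.040000·sin 14.81900°)/6.754508 = 1.817376
contact ratio ≈ 1.8174

1.8174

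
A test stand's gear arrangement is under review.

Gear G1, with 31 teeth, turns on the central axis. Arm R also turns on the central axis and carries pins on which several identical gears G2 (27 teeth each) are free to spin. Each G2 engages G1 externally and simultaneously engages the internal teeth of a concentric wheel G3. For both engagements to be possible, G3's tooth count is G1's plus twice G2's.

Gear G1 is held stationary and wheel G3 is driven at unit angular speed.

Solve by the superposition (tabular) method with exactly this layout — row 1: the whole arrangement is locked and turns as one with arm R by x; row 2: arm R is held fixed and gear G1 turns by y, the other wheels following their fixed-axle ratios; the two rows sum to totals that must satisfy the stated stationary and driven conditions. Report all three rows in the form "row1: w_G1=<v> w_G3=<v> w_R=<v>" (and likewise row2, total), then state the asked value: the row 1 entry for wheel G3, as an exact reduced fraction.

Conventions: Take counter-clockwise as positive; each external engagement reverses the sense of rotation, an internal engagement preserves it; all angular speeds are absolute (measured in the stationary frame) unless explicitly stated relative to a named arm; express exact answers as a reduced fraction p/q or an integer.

topology: planetary set — G1 31T / G2 27T / G3 85T, arm = carrier (Willis)
row 1 — lock + rotate with arm: ω_sun = ω_ring = ω_arm = x
superposition row 2 [arm held]: sun y, ring −(31/85)·y, arm 0
boundary: total ω_sun = x + y = 0 and total ω_ring = x − (31/85)·y = 1  ⇒  y = -85/116, x = 85/116
row 2 ring = −(31/85)·(-85/116) = 31/116
totals (row 1 + row 2): sun 85/116 + (-85/116) = 0, ring 85/116 + 31/116 = 1, arm 85/116 + 0 = 85/116
asked cell (row1, ring) = 85/116

row1: w_G1=85/116 w_G3=85/116 w_R=85/116
row2: w_G1=-85/116 w_G3=31/116 w_R=0
total: w_G1=0 w_G3=1 w_R=85/116
asked value: 85/116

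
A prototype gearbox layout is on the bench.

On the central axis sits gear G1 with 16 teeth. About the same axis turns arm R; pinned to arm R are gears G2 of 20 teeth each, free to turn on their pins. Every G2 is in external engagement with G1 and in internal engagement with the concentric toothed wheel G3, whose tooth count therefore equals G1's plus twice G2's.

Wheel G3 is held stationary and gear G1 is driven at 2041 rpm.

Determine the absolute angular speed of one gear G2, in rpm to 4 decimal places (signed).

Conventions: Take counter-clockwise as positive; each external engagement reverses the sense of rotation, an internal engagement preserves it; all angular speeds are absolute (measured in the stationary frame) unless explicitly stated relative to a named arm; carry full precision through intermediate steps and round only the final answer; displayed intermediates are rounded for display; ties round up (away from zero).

recognized (axles ride arm R): planetary set, 16/20/56 teeth
normalise by the input: solve with ω_sun = 1, then scale by 2041 rpm
ring teeth: 16 + 2·20 = 56
16(ω_sun−ω_arm) = −56(ω_ring−ω_arm),  ω_ring = 0, ω_sun = 1
16(1−ω_arm) = −56(0−ω_arm)  ⇒  72·ω_arm = 16  ⇒  ω_arm = 2/9
sun–planet mesh: 16·(1−2/9) = −20·(ω_p−ω_arm)  ⇒  ω_p−ω_arm = -28/45
ω_p = 2/9 − 28/45 = -2/5
scale: ω_p = -2/5 × 2041 rpm = -816.4000 rpm

-816.4000 rpm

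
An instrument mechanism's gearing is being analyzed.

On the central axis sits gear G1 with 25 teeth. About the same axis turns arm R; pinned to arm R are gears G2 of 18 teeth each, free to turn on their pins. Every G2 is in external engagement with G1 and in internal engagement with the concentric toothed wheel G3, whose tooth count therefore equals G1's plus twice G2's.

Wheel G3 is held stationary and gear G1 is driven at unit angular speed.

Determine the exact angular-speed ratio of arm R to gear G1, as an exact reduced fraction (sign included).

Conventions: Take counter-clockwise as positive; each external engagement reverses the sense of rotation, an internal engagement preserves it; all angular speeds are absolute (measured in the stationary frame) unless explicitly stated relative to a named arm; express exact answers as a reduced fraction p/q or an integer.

25/86

recognized (axles ride arm R): planetary set, 25/18/61 teeth
ring teeth: 25 + 2·18 = 61
25(ω_sun−ω_arm) = −61(ω_ring−ω_arm),  ω_ring = 0, ω_sun = 1
25(1−ω_arm) = −61(0−ω_arm)  ⇒  86·ω_arm = 25  ⇒  ω_arm = 25/86
ω_out/ω_in = 25/86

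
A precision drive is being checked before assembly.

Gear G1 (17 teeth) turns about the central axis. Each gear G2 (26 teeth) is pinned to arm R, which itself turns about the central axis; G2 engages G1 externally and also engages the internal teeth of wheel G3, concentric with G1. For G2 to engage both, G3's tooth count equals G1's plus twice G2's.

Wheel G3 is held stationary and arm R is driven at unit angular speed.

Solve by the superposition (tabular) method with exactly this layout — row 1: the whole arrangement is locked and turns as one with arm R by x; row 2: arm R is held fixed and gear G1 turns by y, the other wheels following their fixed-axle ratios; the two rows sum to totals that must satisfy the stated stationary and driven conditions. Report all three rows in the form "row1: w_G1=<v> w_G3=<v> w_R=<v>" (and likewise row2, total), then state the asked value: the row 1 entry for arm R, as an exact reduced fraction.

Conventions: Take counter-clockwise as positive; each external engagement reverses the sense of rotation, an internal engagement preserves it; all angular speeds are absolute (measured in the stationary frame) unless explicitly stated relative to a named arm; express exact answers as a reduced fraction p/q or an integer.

row1: w_G1=1 w_G3=1 w_R=1
row2: w_G1=69/17 w_G3=-1 w_R=0
total: w_G1=86/17 w_G3=0 w_R=1
asked value: 1

planetary set (17T centre, 26T on arm, 69T internal) — Willis relation
row 1 — lock + rotate with arm: ω_sun = ω_ring = ω_arm = x
row 2: sun turns y, ring = −(17/69)·y, arm 0
boundary: total ω_ring = x − (17/69)·y = 0 and total ω_arm = x = 1  ⇒  y = 69/17, x = 1
row 2 ring = −(17/69)·69/17 = -1
totals (row 1 + row 2): sun 1 + 69/17 = 86/17, ring 1 + (-1) = 0, arm 1 + 0 = 1
asked cell (row1, arm) = 1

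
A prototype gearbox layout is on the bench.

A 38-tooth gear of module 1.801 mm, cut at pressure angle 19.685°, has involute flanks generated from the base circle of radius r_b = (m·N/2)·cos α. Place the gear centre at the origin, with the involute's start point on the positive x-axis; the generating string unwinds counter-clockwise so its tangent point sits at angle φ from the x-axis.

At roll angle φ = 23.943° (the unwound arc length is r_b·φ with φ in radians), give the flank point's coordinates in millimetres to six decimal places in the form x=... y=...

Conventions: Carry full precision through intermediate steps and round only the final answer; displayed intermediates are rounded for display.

topology: single-mesh involute geometry — m = 1.801, N = 38
pitch radius r_p = m·N/2 = 1.801·38/2 = 34.219000
base radius r_b = r_p·cos α = 34.219000·cos 19.685° = 32.219199
roll angle φ = 23.943° = 0.41788418 rad
x = r_b·(cos φ + φ·sin φ) = 34.910746
y = r_b·(sin φ − φ·cos φ) = 0.770120

x=34.910746 y=0.770120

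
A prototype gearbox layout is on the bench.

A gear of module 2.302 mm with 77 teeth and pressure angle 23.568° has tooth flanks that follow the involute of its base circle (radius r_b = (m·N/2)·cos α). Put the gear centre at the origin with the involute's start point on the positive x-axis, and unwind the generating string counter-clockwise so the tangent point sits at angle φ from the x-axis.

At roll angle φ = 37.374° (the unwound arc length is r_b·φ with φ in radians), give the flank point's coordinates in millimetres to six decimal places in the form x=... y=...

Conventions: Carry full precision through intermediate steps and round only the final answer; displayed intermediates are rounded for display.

x=96.721262 y=7.200559

class = single-mesh tooth geometry [base-circle involute, m = 2.302, 77T]
pitch radius r_p = m·N/2 = 2.302·77/2 = 88.627000
base radius r_b = r_p·cos α = 88.627000·cos 23.568° = 81.234284
roll angle φ = 37.374° = 0.65229935 rad
x = r_b·(cos φ + φ·sin φ) = 96.721262
y = r_b·(sin φ − φ·cos φ) = 7.200559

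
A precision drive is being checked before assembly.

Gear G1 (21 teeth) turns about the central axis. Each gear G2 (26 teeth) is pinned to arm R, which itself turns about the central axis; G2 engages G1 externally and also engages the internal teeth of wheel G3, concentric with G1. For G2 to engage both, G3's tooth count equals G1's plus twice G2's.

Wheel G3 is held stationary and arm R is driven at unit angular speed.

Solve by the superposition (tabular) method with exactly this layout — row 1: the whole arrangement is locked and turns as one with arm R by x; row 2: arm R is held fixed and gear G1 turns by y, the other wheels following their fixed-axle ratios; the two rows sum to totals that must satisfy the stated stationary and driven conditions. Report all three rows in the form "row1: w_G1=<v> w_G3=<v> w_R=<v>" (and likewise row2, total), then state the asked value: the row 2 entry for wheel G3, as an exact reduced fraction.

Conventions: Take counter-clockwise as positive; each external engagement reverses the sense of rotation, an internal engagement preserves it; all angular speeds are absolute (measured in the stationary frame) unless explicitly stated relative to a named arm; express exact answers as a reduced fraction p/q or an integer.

topology: planetary set — G1 21T / G2 26T / G3 73T, arm = carrier (Willis)
row 1 (train locked, turned with arm): all members turn x
row 2 (arm held, sun turns y): ω_ring = −(21/73)·y, ω_arm = 0
boundary: total ω_ring = x − (21/73)·y = 0 and total ω_arm = x = 1  ⇒  y = 73/21, x = 1
row 2 ring = −(21/73)·73/21 = -1
totals (row 1 + row 2): sun 1 + 73/21 = 94/21, ring 1 + (-1) = 0, arm 1 + 0 = 1
asked cell (row2, ring) = -1

row1: w_G1=1 w_G3=1 w_R=1
row2: w_G1=73/21 w_G3=-1 w_R=0
total: w_G1=94/21 w_G3=0 w_R=1
asked value: -1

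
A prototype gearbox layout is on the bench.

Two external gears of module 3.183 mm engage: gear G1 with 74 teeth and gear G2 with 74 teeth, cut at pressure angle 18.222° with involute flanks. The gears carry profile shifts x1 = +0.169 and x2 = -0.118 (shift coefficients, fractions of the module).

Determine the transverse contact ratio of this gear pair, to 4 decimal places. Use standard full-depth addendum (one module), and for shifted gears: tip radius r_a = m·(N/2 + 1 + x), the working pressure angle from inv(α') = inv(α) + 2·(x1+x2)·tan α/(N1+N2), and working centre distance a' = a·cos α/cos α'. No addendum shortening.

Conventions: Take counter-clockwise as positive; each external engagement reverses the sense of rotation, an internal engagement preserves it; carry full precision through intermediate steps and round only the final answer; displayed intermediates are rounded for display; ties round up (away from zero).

topology: single-mesh involute geometry — m = 3.183, 74T/74T pair
base radii: r_b1 = 111.865026, r_b2 = 111.865026
tip radii: r_a1 = 121.491927, r_a2 = 120.578406
inv(α') = inv(18.222°) + 2·(+0.169-0.118)·tan α/(74+74) = 0.01140179  ⇒  α' = 18.34111°
a' = a·cos α / cos α' = 235.5420·cos 18.222°/cos 18.34111° = 235.703822
action lengths: √(r_a1²−r_b1²) = 47.397302, √(r_a2²−r_b2²) = 45.004088
base pitch p_b = π·m·cos α = 9.498226
CR = (47.397302 + 45.004088 − 235.703822·sin 18.34111°)/9.498226 = 1.919476
contact ratio ≈ 1.9195

1.9195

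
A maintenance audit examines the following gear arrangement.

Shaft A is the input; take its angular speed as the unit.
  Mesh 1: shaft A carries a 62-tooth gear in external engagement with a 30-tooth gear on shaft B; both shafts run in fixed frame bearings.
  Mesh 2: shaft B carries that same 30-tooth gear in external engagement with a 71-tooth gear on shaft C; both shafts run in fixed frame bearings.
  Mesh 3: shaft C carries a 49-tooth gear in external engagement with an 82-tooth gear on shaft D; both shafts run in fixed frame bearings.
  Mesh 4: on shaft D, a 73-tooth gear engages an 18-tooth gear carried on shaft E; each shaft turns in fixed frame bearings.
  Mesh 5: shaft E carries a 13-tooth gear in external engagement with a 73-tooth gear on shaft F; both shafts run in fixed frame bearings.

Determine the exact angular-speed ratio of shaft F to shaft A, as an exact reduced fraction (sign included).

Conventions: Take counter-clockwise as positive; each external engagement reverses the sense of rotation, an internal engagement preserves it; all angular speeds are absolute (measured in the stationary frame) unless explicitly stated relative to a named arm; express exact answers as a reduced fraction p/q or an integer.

class = fixed-axis compound train [5 meshes; 5 ratios multiply, 5 sense flips]
mesh 1 [62T→30T]: running ratio 31/15, sense −
mesh 2 [30T→71T]: running ratio 62/71, sense +
mesh 3 [49T→82T]: running ratio 1519/2911, sense −
mesh 4 [73T→18T]: running ratio 110887/52398, sense +
mesh 5 [13T→73T]: running ratio 19747/52398, sense −
ω_out/ω_in = -19747/52398

-19747/52398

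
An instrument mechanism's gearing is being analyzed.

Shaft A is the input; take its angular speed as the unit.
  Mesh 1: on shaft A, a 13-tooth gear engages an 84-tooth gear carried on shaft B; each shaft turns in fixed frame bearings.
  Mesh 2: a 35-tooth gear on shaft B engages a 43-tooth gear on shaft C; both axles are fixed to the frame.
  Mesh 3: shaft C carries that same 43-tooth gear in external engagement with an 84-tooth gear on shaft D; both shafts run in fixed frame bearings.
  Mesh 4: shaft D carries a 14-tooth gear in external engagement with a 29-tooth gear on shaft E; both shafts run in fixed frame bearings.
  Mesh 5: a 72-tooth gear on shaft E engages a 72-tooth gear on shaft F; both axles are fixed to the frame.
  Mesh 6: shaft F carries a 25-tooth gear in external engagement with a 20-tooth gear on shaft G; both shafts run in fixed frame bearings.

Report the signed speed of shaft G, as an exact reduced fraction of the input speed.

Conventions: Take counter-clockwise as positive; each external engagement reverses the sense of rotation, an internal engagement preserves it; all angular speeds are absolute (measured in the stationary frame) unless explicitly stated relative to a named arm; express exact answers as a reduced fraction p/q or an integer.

6-mesh fixed-axis compound train (all bearings frame-fixed)
mesh 1 [13T→84T]: |ω|/ω_in = 1×13/84 = 13/84, sense flips to −
mesh 2 [35T→43T]: |ω|/ω_in = (13/84)×35/43 = 65/516, sense flips to +
mesh 3 [43T→84T]: |ω|/ω_in = (65/516)×43/84 = 65/1008, sense flips to −
mesh 4 [14T→29T]: |ω|/ω_in = (65/1008)×14/29 = 65/2088, sense flips to +
mesh 5 [72T→72T]: |ω|/ω_in = (65/2088)×72/72 = 65/2088, sense flips to −
mesh 6 [25T→20T]: |ω|/ω_in = (65/2088)×25/20 = 325/8352, sense flips to +
signed output speed (× input speed) = 325/8352

325/8352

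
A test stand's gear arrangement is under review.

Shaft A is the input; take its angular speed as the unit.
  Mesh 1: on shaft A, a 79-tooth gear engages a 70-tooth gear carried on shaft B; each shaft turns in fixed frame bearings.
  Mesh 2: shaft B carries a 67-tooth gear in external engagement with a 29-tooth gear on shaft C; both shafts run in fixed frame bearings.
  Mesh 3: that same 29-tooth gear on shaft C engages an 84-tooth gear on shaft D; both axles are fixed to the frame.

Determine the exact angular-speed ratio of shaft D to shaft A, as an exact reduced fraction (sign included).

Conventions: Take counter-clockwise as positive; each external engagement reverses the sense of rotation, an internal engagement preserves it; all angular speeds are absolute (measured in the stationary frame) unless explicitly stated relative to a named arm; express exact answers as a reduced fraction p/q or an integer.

-5293/5880

class = fixed-axis compound train [3 meshes; 3 ratios multiply, 3 sense flips]
mesh 1 [79T→70T]: running ratio 79/70, sense −
mesh 2 [67T→29T]: running ratio 5293/2030, sense +
mesh 3 [29T→84T]: running ratio 5293/5880, sense −
ω_out/ω_in = -5293/5880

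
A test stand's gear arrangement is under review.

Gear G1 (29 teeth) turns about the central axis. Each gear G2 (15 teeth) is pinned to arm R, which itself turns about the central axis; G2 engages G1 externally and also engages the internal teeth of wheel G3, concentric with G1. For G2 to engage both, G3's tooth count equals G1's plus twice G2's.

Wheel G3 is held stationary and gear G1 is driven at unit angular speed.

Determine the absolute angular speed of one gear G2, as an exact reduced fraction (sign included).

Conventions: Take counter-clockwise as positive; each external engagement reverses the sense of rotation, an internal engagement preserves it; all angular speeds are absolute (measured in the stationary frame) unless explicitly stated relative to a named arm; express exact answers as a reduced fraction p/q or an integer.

-29/30

recognized (axles ride arm R): planetary set, 29/15/59 teeth
ring teeth: 29 + 2·15 = 59
29(ω_sun−ω_arm) = −59(ω_ring−ω_arm),  ω_ring = 0, ω_sun = 1
29(1−ω_arm) = −59(0−ω_arm)  ⇒  88·ω_arm = 29  ⇒  ω_arm = 29/88
sun–planet mesh: 29·(1−29/88) = −15·(ω_p−ω_arm)  ⇒  ω_p−ω_arm = -1711/1320
ω_p = 29/88 − 1711/1320 = -29/30
exact speed ratio = -29/30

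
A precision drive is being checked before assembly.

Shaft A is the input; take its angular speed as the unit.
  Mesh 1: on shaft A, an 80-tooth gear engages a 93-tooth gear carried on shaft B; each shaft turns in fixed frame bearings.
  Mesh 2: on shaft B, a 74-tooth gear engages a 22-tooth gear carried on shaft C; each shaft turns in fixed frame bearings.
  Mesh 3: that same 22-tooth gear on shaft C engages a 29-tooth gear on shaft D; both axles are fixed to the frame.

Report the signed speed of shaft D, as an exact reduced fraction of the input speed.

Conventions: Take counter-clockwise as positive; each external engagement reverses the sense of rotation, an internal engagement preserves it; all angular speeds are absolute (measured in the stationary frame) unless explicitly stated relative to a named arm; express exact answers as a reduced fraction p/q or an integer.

3-mesh fixed-axis compound train (all bearings frame-fixed)
mesh 1 [80T→93T]: |ω|/ω_in = 1×80/93 = 80/93, sense flips to −
mesh 2 [74T→22T]: |ω|/ω_in = (80/93)×74/22 = 2960/1023, sense flips to +
mesh 3 [22T→29T]: |ω|/ω_in = (2960/1023)×22/29 = 5920/2697, sense flips to −
signed output speed (× input speed) = -5920/2697

-5920/2697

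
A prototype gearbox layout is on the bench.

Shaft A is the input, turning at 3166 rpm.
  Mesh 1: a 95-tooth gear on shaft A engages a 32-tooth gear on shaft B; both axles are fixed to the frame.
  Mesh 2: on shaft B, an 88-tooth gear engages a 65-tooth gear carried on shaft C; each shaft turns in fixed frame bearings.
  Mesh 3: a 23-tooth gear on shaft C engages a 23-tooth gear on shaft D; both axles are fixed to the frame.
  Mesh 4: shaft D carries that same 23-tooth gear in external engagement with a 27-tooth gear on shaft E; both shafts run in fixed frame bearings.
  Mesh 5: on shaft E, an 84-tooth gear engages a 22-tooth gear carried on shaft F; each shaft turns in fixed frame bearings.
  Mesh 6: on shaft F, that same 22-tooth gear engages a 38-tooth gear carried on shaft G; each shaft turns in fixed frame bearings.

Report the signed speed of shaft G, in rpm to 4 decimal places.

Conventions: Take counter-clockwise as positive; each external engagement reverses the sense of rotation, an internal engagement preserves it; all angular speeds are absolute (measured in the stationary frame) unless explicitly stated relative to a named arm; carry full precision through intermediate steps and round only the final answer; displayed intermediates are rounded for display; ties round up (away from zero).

+23961.4786 rpm

topology: fixed-axis compound train — 6 meshes, A→G
mesh 1 [95T→32T]: ω = 3166.0000×95/32 = 9399.0625 rpm, sense flips to −
mesh 2 [88T→65T]: ω = 9399.0625×88/65 = 12724.8846 rpm, sense flips to +
mesh 3 [23T→23T]: ω = 12724.8846×23/23 = 12724.8846 rpm, sense flips to −
mesh 4 [23T→27T]: ω = 12724.8846×23/27 = 10839.7165 rpm, sense flips to +
mesh 5 [84T→22T]: ω = 10839.7165×84/22 = 41388.0085 rpm, sense flips to −
mesh 6 [22T→38T]: ω = 41388.0085×22/38 = 23961.4786 rpm, sense flips to +
signed output speed = +23961.4786 rpm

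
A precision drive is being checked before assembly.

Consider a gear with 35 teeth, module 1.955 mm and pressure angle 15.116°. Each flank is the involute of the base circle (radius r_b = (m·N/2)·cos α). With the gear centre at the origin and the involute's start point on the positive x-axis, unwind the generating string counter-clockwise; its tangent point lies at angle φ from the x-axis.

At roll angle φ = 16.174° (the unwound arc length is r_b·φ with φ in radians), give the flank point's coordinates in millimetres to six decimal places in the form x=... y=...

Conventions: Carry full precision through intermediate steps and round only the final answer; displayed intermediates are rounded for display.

recognized (one wheel, involute flank): single-mesh tooth geometry, m = 1.955, N = 35
pitch radius r_p = m·N/2 = 1.955·35/2 = 34.212500
base radius r_b = r_p·cos α = 34.212500·cos 15.116° = 33.028742
roll angle φ = 16.174° = 0.28228955 rad
x = r_b·(cos φ + φ·sin φ) = 34.318628
y = r_b·(sin φ − φ·cos φ) = 0.245692

x=34.318628 y=0.245692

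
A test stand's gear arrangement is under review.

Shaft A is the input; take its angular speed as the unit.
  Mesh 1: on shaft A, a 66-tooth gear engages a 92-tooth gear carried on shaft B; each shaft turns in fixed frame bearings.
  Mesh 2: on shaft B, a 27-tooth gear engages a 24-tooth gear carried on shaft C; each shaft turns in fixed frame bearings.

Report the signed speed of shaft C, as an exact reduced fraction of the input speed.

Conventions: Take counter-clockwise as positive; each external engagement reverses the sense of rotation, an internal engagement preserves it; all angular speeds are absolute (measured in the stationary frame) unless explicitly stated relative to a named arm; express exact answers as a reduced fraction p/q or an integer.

2-mesh fixed-axis compound train (all bearings frame-fixed)
mesh 1 [66T→92T]: |ω|/ω_in = 1×66/92 = 33/46, sense flips to −
mesh 2 [27T→24T]: |ω|/ω_in = (33/46)×27/24 = 297/368, sense flips to +
signed output speed (× input speed) = 297/368

297/368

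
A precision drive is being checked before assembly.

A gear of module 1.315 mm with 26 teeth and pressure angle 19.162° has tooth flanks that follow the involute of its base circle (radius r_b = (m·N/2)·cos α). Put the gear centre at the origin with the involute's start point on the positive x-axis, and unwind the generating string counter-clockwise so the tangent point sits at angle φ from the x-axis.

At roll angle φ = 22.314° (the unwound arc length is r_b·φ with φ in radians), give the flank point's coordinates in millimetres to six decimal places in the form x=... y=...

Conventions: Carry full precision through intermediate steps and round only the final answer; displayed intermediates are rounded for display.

single-mesh involute tooth geometry (26T wheel at module 1.315)
pitch radius r_p = m·N/2 = 1.315·26/2 = 17.095000
base radius r_b = r_p·cos α = 17.095000·cos 19.162° = 16.147839
roll angle φ = 22.314° = 0.38945277 rad
x = r_b·(cos φ + φ·sin φ) = 17.326393
y = r_b·(sin φ − φ·cos φ) = 0.313153

x=17.326393 y=0.313153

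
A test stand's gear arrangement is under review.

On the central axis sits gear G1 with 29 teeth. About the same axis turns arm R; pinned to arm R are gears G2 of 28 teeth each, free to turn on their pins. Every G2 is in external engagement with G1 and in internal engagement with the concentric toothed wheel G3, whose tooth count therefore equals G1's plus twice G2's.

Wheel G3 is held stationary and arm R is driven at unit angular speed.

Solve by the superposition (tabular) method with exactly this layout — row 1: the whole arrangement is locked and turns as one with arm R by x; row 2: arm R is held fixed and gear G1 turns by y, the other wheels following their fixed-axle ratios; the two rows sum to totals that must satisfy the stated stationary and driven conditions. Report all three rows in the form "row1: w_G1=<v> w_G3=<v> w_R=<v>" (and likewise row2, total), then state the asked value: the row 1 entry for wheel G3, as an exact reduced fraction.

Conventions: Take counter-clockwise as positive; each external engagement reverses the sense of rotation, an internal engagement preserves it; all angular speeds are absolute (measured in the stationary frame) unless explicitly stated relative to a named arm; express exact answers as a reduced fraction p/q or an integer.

recognized (axles ride arm R): planetary set, 29/28/85 teeth
row 1 — lock + rotate with arm: ω_sun = ω_ring = ω_arm = x
row 2: sun turns y, ring = −(29/85)·y, arm 0
boundary: total ω_ring = x − (29/85)·y = 0 and total ω_arm = x = 1  ⇒  y = 85/29, x = 1
row 2 ring = −(29/85)·85/29 = -1
totals (row 1 + row 2): sun 1 + 85/29 = 114/29, ring 1 + (-1) = 0, arm 1 + 0 = 1
asked cell (row1, ring) = 1

row1: w_G1=1 w_G3=1 w_R=1
row2: w_G1=85/29 w_G3=-1 w_R=0
total: w_G1=114/29 w_G3=0 w_R=1
asked value: 1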